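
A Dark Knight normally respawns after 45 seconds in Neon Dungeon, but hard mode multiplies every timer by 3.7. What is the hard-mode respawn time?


Respawn time = base * multiplier
= 45 * 3.7
= 166.5 seconds

166.5 seconds


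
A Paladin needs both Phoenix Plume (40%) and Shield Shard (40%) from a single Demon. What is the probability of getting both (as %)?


For independent events, P(both) = P(A) * P(B)
= 40% * 40%
= 1600 / 100 %
= 16.0%

16.0%


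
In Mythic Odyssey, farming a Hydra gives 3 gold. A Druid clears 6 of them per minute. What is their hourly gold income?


Gold per minute = 3 * 6 = 18
Gold per hour = 18 * 60 = 1080

1080 gold/hour


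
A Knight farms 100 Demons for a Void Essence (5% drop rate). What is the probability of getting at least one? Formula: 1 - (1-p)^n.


P(at least one) = 1 - P(none) = 1 - (1-p)^n
p = 5/100 = 0.05
1 - p = 0.95
(1 - p)^100 = 0.95^100 = 0.005921
P(at least one) = 1 - 0.005921 = 0.9941

0.9941


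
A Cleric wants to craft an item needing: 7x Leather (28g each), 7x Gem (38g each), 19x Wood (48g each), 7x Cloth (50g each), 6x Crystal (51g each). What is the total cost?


Cost breakdown:
  Leather: 7 * 28 = 196
  Gem: 7 * 38 = 266
  Wood: 19 * 48 = 912
  Cloth: 7 * 50 = 350
  Crystal: 6 * 51 = 306
Total = 196 + 266 + 912 + 350 + 306 = 2030

2030 gold


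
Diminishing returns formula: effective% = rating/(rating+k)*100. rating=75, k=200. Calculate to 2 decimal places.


effective% = rating / (rating + k) * 100
= 75 / (75 + 200) * 100
= 75 / 275 * 100
= 0.272727 * 100
= 27.27%

27.27%


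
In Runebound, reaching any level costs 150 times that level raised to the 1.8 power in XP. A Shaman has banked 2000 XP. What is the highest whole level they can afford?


XP = 150 * level^1.8, so level = (XP / 150)^(1/1.8)
= (2000 / 150)^(1/1.8)
= 13.3333^0.5556
= 4.2166
Floor: level = 4

level 4


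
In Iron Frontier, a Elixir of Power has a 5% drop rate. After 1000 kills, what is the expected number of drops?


Expected drops = kills * (drop_rate / 100)
= 1000 * (5 / 100)
= 1000 * 0.05
= 50.0

50.0 drops


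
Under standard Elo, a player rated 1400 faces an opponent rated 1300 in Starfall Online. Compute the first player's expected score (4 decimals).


Elo expected score: Ea = 1/(1 + 10^((Rb-Ra)/400))
Rb - Ra = 1300 - 1400 = -100
(Rb-Ra)/400 = -100/400 = -0.25
10^-0.25 = 0.562341
Ea = 1/(1 + 0.562341) = 1/1.562341 = 0.6401

0.6401


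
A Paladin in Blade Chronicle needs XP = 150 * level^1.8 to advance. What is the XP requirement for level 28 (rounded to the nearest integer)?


XP = 150 * level^1.8
Substitute level = 28:
XP = 150 * 28^1.8
= 150 * 402.6099
= 60391

60391 XP


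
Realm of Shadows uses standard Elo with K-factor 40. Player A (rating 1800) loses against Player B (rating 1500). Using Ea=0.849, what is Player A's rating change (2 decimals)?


Elo update: delta = K * (S - Ea), where S = 0 (loses)
S - Ea = 0 - 0.849 = -0.849
Rating change = 40 * -0.849
= -33.96

-33.96 rating points


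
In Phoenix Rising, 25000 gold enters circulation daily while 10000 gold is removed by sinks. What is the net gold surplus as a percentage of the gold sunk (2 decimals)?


Net gold = 25000 - 10000 = 15000
Inflation rate = net / sunk * 100 = 15000 / 10000 * 100
= 1.5 * 100
= 150.00%

150.00%


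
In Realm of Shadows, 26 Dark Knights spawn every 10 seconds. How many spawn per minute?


Spawns per minute = count * (60 / interval)
= 26 * (60 / 10)
= 26 * 6.0
= 156.0

156.0 per minute


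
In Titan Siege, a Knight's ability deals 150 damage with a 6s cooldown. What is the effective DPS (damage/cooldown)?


DPS = damage / cooldown
= 150 / 6
= 25.00

25.00 DPS


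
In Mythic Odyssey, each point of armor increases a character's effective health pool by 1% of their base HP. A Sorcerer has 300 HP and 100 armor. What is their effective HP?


EHP = 300 * (1 + 100/100)
= 300 * (1 + 1.0)
= 300 * 2.0
= 600.0

600.0 EHP


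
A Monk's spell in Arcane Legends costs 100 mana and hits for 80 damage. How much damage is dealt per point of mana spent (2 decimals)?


Efficiency = damage / mana
= 80 / 100
= 0.80

0.80 dmg/mana


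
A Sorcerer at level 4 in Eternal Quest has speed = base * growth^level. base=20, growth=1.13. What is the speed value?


value = base * growth^level
= 20 * 1.13^4
= 20 * 1.630474
= 32.61

32.61 speed


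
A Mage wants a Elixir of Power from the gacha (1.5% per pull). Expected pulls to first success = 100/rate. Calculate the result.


Expected pulls for a geometric distribution = 1/p = 100 / rate%
= 100 / 1.5
= 66.67

66.67 pulls


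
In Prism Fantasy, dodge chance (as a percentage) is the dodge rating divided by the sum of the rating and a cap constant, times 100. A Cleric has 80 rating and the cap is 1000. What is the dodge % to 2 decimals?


dodge% = 80 / (80 + 1000) * 100
= 80 / 1080 * 100
= 0.074074 * 100
= 7.41%

7.41%


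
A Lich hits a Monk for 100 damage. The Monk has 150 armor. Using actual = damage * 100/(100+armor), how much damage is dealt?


actual = 100 * 100 / (100 + 150)
= 100 * 100 / 250
= 10000 / 250
= 40.00

40.00 damage


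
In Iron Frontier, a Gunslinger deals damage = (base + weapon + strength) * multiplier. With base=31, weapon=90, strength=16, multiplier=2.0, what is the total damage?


Sum base + weapon + str = 31 + 90 + 16 = 137
Multiply by 2.0:
137 * 2.0 = 274.0

274.0 damage


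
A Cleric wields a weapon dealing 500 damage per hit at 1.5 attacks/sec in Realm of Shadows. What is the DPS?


DPS = damage * attack_speed
= 500 * 1.5
= 750.0

750.0 DPS


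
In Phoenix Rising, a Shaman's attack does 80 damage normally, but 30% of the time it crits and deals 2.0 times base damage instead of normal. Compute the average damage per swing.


E[dmg] = base * (1 + crit_chance * (crit_mult - 1))
cc as decimal = 30/100 = 0.3
cm - 1 = 2.0 - 1 = 1.0
Bonus factor = 0.3 * 1.0 = 0.3
Total multiplier = 1 + 0.3 = 1.3
Expected damage = 80 * 1.3 = 104.00

104.00 damage


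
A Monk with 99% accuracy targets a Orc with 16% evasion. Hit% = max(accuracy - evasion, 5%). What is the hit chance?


accuracy - evasion = 99 - 16 = 83
Apply floor: max(83, 5) = 83
Hit chance = 83%

83%


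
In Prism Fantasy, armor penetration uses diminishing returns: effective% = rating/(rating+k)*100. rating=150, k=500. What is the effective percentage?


effective% = rating / (rating + k) * 100
= 150 / (150 + 500) * 100
= 150 / 650 * 100
= 0.230769 * 100
= 23.08%

23.08%


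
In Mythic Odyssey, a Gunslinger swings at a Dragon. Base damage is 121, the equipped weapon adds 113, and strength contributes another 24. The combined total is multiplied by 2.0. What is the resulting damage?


Sum base + weapon + str = 121 + 113 + 24 = 258
Multiply by 2.0:
258 * 2.0 = 516.0

516.0 damage


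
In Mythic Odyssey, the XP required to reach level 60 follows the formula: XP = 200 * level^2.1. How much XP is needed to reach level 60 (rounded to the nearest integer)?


XP = 200 * level^2.1
Substitute level = 60:
XP = 200 * 60^2.1
= 200 * 5421.4771
= 1084295

1084295 XP


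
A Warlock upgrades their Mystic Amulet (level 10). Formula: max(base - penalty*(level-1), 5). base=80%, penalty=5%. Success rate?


raw_rate = 80 - 5 * (10 - 1)
= 80 - 5 * 9
= 80 - 45
= 35
Apply floor: max(35, 5) = 35%

35%


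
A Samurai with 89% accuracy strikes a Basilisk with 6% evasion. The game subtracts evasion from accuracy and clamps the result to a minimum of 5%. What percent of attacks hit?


accuracy - evasion = 89 - 6 = 83
Apply floor: max(83, 5) = 83
Hit chance = 83%

83%


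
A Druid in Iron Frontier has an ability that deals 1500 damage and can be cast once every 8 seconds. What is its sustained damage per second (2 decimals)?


DPS = damage / cooldown
= 1500 / 8
= 187.50

187.50 DPS


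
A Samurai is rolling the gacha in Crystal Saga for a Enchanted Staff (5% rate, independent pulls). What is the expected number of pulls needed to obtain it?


Expected pulls for a geometric distribution = 1/p = 100 / rate%
= 100 / 5
= 20.0

20.0 pulls


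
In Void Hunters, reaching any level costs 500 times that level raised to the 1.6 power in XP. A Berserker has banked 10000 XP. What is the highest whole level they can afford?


XP = 500 * level^1.6, so level = (XP / 500)^(1/1.6)
= (10000 / 500)^(1/1.6)
= 20.0^0.625
= 6.5034
Floor: level = 6

level 6


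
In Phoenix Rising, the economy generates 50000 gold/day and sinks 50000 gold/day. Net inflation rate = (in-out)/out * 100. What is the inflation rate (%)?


Net gold = 50000 - 50000 = 0
Inflation rate = net / sunk * 100 = 0 / 50000 * 100
= 0.0 * 100
= 0.00%

0.00%


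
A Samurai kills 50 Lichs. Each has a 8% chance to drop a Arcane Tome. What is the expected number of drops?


Expected drops = kills * (drop_rate / 100)
= 50 * (8 / 100)
= 50 * 0.08
= 4.0

4.0 drops


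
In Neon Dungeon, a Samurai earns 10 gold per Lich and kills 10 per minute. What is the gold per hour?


Gold per minute = 10 * 10 = 100
Gold per hour = 100 * 60 = 6000

6000 gold/hour


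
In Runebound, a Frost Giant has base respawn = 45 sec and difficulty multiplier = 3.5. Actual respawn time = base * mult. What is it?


Respawn time = base * multiplier
= 45 * 3.5
= 157.5 seconds

157.5 seconds


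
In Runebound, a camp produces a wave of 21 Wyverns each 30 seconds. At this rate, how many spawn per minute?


Spawns per minute = count * (60 / interval)
= 21 * (60 / 30)
= 21 * 2.0
= 42.0

42.0 per minute


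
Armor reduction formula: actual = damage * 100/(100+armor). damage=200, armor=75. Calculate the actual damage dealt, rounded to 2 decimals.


actual = 200 * 100 / (100 + 75)
= 200 * 100 / 175
= 20000 / 175
= 114.29

114.29 damage


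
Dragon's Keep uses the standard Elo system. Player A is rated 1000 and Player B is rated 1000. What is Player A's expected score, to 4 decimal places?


Elo expected score: Ea = 1/(1 + 10^((Rb-Ra)/400))
Rb - Ra = 1000 - 1000 = 0
(Rb-Ra)/400 = 0/400 = 0.0
10^0.0 = 1.0
Ea = 1/(1 + 1.0) = 1/2.0 = 0.5000

0.5000


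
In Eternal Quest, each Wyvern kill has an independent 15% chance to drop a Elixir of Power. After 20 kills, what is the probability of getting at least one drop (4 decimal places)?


P(at least one) = 1 - P(none) = 1 - (1-p)^n
p = 15/100 = 0.15
1 - p = 0.85
(1 - p)^20 = 0.85^20 = 0.038760
P(at least one) = 1 - 0.038760 = 0.9612

0.9612


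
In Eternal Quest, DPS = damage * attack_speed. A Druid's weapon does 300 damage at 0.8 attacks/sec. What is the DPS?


DPS = damage * attack_speed
= 300 * 0.8
= 240.0

240.0 DPS


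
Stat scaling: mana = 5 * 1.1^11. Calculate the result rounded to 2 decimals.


value = base * growth^level
= 5 * 1.1^11
= 5 * 2.853117
= 14.27

14.27 mana


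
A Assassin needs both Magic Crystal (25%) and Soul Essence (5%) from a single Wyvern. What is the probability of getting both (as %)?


For independent events, P(both) = P(A) * P(B)
= 25% * 5%
= 125 / 100 %
= 1.25%

1.25%


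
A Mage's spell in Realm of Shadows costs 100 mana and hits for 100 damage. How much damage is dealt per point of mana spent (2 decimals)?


Efficiency = damage / mana
= 100 / 100
= 1.00

1.00 dmg/mana


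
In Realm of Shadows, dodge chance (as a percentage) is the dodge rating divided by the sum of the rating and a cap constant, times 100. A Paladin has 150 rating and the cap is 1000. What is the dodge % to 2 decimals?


dodge% = 150 / (150 + 1000) * 100
= 150 / 1150 * 100
= 0.130435 * 100
= 13.04%

13.04%


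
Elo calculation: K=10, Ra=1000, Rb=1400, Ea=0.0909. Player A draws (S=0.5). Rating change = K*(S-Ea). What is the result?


Elo update: delta = K * (S - Ea), where S = 0.5 (draws)
S - Ea = 0.5 - 0.0909 = 0.4091
Rating change = 10 * 0.4091
= 4.09

4.09 rating points


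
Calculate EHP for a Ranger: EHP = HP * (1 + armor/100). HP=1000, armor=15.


EHP = 1000 * (1 + 15/100)
= 1000 * (1 + 0.15)
= 1000 * 1.15
= 1150.0

1150.0 EHP


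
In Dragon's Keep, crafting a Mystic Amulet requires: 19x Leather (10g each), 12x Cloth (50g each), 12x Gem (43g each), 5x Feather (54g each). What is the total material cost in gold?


Cost breakdown:
  Leather: 19 * 10 = 190
  Cloth: 12 * 50 = 600
  Gem: 12 * 43 = 516
  Feather: 5 * 54 = 270
Total = 190 + 600 + 516 + 270 = 1576

1576 gold


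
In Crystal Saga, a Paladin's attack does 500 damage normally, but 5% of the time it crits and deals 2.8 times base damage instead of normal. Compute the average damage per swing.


E[dmg] = base * (1 + crit_chance * (crit_mult - 1))
cc as decimal = 5/100 = 0.05
cm - 1 = 2.8 - 1 = 1.8
Bonus factor = 0.05 * 1.8 = 0.09
Total multiplier = 1 + 0.09 = 1.09
Expected damage = 500 * 1.09 = 545.00

545.00 damage


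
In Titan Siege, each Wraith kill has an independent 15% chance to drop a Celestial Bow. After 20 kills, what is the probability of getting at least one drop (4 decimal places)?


P(at least one) = 1 - P(none) = 1 - (1-p)^n
p = 15/100 = 0.15
1 - p = 0.85
(1 - p)^20 = 0.85^20 = 0.038760
P(at least one) = 1 - 0.038760 = 0.9612

0.9612


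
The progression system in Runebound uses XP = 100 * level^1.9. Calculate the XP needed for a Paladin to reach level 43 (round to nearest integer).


XP = 100 * level^1.9
Substitute level = 43:
XP = 100 * 43^1.9
= 100 * 1269.3754
= 126938

126938 XP


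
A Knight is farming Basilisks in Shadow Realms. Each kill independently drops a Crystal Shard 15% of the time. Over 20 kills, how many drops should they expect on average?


Expected drops = kills * (drop_rate / 100)
= 20 * (15 / 100)
= 20 * 0.15
= 3.0

3.0 drops


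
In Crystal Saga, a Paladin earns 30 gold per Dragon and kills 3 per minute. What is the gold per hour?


Gold per minute = 30 * 3 = 90
Gold per hour = 90 * 60 = 5400

5400 gold/hour


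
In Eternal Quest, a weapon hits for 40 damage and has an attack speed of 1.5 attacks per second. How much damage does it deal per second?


DPS = damage * attack_speed
= 40 * 1.5
= 60.0

60.0 DPS


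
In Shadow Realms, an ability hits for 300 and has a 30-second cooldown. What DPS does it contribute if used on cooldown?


DPS = damage / cooldown
= 300 / 30
= 10.00

10.00 DPS


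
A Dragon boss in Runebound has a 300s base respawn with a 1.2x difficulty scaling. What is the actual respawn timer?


Respawn time = base * multiplier
= 300 * 1.2
= 360.0 seconds

360.0 seconds


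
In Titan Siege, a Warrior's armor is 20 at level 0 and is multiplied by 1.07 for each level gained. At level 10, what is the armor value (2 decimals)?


value = base * growth^level
= 20 * 1.07^10
= 20 * 1.967151
= 39.34

39.34 armor


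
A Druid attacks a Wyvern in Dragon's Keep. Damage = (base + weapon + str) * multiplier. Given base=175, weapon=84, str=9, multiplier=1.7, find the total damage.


Sum base + weapon + str = 175 + 84 + 9 = 268
Multiply by 1.7:
268 * 1.7 = 455.6

455.6 damage


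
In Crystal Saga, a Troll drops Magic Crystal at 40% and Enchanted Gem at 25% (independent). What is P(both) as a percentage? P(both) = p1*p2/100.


For independent events, P(both) = P(A) * P(B)
= 40% * 25%
= 1000 / 100 %
= 10.0%

10.0%


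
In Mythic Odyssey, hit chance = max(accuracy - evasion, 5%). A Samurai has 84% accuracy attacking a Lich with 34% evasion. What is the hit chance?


accuracy - evasion = 84 - 34 = 50
Apply floor: max(50, 5) = 50
Hit chance = 50%

50%


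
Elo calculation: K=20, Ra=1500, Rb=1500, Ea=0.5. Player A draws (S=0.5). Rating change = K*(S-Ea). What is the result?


Elo update: delta = K * (S - Ea), where S = 0.5 (draws)
S - Ea = 0.5 - 0.5 = 0.0
Rating change = 20 * 0.0
= 0.00

0.00 rating points


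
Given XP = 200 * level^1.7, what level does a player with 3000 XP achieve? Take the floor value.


XP = 200 * level^1.7, so level = (XP / 200)^(1/1.7)
= (3000 / 200)^(1/1.7)
= 15.0^0.5882
= 4.9183
Floor: level = 4

level 4


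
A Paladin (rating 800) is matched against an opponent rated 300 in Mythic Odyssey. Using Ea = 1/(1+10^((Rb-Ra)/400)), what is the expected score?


Elo expected score: Ea = 1/(1 + 10^((Rb-Ra)/400))
Rb - Ra = 300 - 800 = -500
(Rb-Ra)/400 = -500/400 = -1.25
10^-1.25 = 0.056234
Ea = 1/(1 + 0.056234) = 1/1.056234 = 0.9468

0.9468


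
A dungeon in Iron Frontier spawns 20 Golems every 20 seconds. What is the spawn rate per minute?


Spawns per minute = count * (60 / interval)
= 20 * (60 / 20)
= 20 * 3.0
= 60.0

60.0 per minute


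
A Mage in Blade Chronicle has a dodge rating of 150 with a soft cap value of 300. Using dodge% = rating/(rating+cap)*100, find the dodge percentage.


dodge% = 150 / (150 + 300) * 100
= 150 / 450 * 100
= 0.333333 * 100
= 33.33%

33.33%


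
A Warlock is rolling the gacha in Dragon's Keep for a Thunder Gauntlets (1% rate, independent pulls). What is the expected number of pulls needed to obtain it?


Expected pulls for a geometric distribution = 1/p = 100 / rate%
= 100 / 1
= 100.0

100.0 pulls


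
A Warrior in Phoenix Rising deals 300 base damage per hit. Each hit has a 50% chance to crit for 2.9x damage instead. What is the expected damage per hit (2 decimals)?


E[dmg] = base * (1 + crit_chance * (crit_mult - 1))
cc as decimal = 50/100 = 0.5
cm - 1 = 2.9 - 1 = 1.9
Bonus factor = 0.5 * 1.9 = 0.95
Total multiplier = 1 + 0.95 = 1.95
Expected damage = 300 * 1.95 = 585.00

585.00 damage


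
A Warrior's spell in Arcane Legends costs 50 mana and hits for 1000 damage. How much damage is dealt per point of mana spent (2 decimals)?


Efficiency = damage / mana
= 1000 / 50
= 20.00

20.00 dmg/mana


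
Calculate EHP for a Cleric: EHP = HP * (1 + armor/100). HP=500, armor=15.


EHP = 500 * (1 + 15/100)
= 500 * (1 + 0.15)
= 500 * 1.15
= 575.0

575.0 EHP


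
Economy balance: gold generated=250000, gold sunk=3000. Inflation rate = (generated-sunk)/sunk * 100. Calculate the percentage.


Net gold = 250000 - 3000 = 247000
Inflation rate = net / sunk * 100 = 247000 / 3000 * 100
= 82.333333 * 100
= 8233.33%

8233.33%


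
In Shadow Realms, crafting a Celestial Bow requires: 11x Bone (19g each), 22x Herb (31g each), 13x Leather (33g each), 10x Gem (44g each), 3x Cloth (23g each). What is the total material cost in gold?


Cost breakdown:
  Bone: 11 * 19 = 209
  Herb: 22 * 31 = 682
  Leather: 13 * 33 = 429
  Gem: 10 * 44 = 440
  Cloth: 3 * 23 = 69
Total = 209 + 682 + 429 + 440 + 69 = 1829

1829 gold


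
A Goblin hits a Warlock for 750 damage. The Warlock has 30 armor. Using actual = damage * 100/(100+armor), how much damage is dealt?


actual = 750 * 100 / (100 + 30)
= 750 * 100 / 130
= 75000 / 130
= 576.92

576.92 damage


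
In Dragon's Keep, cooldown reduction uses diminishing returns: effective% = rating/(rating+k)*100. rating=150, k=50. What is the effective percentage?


effective% = rating / (rating + k) * 100
= 150 / (150 + 50) * 100
= 150 / 200 * 100
= 0.75 * 100
= 75.00%

75.00%


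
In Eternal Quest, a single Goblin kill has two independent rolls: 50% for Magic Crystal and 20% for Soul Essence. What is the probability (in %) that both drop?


For independent events, P(both) = P(A) * P(B)
= 50% * 20%
= 1000 / 100 %
= 10.0%

10.0%


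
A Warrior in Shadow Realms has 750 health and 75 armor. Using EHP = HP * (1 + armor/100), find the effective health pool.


EHP = 750 * (1 + 75/100)
= 750 * (1 + 0.75)
= 750 * 1.75
= 1312.5

1312.5 EHP


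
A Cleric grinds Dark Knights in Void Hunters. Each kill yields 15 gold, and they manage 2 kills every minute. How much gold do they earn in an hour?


Gold per minute = 15 * 2 = 30
Gold per hour = 30 * 60 = 1800

1800 gold/hour


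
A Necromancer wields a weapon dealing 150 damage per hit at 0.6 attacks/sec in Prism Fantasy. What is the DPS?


DPS = damage * attack_speed
= 150 * 0.6
= 90.0

90.0 DPS


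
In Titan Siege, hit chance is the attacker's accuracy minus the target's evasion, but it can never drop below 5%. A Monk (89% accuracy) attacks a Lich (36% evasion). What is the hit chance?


accuracy - evasion = 89 - 36 = 53
Apply floor: max(53, 5) = 53
Hit chance = 53%

53%


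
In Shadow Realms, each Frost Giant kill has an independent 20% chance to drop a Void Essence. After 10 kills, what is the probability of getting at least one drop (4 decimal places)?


P(at least one) = 1 - P(none) = 1 - (1-p)^n
p = 20/100 = 0.2
1 - p = 0.8
(1 - p)^10 = 0.8^10 = 0.107374
P(at least one) = 1 - 0.107374 = 0.8926

0.8926


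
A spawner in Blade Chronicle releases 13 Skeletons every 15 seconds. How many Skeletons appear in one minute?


Spawns per minute = count * (60 / interval)
= 13 * (60 / 15)
= 13 * 4.0
= 52.0

52.0 per minute


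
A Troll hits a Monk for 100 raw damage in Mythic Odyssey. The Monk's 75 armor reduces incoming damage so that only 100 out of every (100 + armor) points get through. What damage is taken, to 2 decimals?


actual = 100 * 100 / (100 + 75)
= 100 * 100 / 175
= 10000 / 175
= 57.14

57.14 damage


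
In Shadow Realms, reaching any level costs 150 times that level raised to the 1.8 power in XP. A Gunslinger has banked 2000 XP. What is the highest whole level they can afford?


XP = 150 * level^1.8, so level = (XP / 150)^(1/1.8)
= (2000 / 150)^(1/1.8)
= 13.3333^0.5556
= 4.2166
Floor: level = 4

level 4


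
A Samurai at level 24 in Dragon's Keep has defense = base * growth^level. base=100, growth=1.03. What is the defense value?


value = base * growth^level
= 100 * 1.03^24
= 100 * 2.032794
= 203.28

203.28 defense


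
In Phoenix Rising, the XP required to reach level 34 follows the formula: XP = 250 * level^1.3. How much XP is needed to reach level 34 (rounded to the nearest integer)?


XP = 250 * level^1.3
Substitute level = 34:
XP = 250 * 34^1.3
= 250 * 97.9315
= 24483

24483 XP


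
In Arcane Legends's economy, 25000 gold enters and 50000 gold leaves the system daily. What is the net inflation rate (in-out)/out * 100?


Net gold = 25000 - 50000 = -25000
Inflation rate = net / sunk * 100 = -25000 / 50000 * 100
= -0.5 * 100
= -50.00%

-50.00%


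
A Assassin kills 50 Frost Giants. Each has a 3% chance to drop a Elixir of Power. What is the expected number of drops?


Expected drops = kills * (drop_rate / 100)
= 50 * (3 / 100)
= 50 * 0.03
= 1.5

1.5 drops


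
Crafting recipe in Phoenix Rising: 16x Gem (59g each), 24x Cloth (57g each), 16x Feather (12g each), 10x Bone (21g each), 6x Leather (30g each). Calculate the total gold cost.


Cost breakdown:
  Gem: 16 * 59 = 944
  Cloth: 24 * 57 = 1368
  Feather: 16 * 12 = 192
  Bone: 10 * 21 = 210
  Leather: 6 * 30 = 180
Total = 944 + 1368 + 192 + 210 + 180 = 2894

2894 gold


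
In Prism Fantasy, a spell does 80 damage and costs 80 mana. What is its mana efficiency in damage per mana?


Efficiency = damage / mana
= 80 / 80
= 1.00

1.00 dmg/mana


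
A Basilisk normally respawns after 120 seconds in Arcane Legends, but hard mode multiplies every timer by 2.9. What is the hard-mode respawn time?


Respawn time = base * multiplier
= 120 * 2.9
= 348.0 seconds

348.0 seconds


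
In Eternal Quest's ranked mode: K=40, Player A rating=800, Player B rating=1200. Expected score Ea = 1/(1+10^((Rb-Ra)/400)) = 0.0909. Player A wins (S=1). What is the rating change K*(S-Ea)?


Elo update: delta = K * (S - Ea), where S = 1 (wins)
S - Ea = 1 - 0.0909 = 0.9091
Rating change = 40 * 0.9091
= 36.36

36.36 rating points


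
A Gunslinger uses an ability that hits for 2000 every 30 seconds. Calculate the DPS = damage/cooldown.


DPS = damage / cooldown
= 2000 / 30
= 66.67

66.67 DPS


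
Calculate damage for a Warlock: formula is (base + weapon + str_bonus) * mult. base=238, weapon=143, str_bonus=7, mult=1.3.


Sum base + weapon + str = 238 + 143 + 7 = 388
Multiply by 1.3:
388 * 1.3 = 504.4

504.4 damage


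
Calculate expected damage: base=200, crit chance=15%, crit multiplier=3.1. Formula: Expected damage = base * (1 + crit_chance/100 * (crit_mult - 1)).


E[dmg] = base * (1 + crit_chance * (crit_mult - 1))
cc as decimal = 15/100 = 0.15
cm - 1 = 3.1 - 1 = 2.1
Bonus factor = 0.15 * 2.1 = 0.315
Total multiplier = 1 + 0.315 = 1.315
Expected damage = 200 * 1.315 = 263.00

263.00 damage


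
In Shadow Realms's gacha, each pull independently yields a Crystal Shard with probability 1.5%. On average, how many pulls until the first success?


Expected pulls for a geometric distribution = 1/p = 100 / rate%
= 100 / 1.5
= 66.67

66.67 pulls


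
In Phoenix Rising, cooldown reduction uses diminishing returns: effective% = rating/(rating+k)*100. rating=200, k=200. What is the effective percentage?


effective% = rating / (rating + k) * 100
= 200 / (200 + 200) * 100
= 200 / 400 * 100
= 0.5 * 100
= 50.00%

50.00%


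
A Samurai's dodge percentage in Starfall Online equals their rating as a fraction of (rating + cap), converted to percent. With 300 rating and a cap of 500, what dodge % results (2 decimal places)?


dodge% = 300 / (300 + 500) * 100
= 300 / 800 * 100
= 0.375 * 100
= 37.50%

37.50%


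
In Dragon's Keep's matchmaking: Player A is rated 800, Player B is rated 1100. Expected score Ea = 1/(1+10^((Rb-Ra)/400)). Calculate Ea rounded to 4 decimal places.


Elo expected score: Ea = 1/(1 + 10^((Rb-Ra)/400))
Rb - Ra = 1100 - 800 = 300
(Rb-Ra)/400 = 300/400 = 0.75
10^0.75 = 5.623413
Ea = 1/(1 + 5.623413) = 1/6.623413 = 0.1510

0.1510


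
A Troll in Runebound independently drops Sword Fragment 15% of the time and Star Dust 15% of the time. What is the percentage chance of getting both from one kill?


For independent events, P(both) = P(A) * P(B)
= 15% * 15%
= 225 / 100 %
= 2.25%

2.25%


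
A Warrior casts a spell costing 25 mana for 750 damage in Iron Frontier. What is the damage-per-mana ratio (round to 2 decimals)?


Efficiency = damage / mana
= 750 / 25
= 30.00

30.00 dmg/mana


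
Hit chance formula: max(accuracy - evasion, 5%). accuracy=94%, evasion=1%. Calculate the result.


accuracy - evasion = 94 - 1 = 93
Apply floor: max(93, 5) = 93
Hit chance = 93%

93%


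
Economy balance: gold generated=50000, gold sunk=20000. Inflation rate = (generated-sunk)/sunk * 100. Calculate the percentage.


Net gold = 50000 - 20000 = 30000
Inflation rate = net / sunk * 100 = 30000 / 20000 * 100
= 1.5 * 100
= 150.00%

150.00%


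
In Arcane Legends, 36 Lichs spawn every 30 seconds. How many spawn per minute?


Spawns per minute = count * (60 / interval)
= 36 * (60 / 30)
= 36 * 2.0
= 72.0

72.0 per minute


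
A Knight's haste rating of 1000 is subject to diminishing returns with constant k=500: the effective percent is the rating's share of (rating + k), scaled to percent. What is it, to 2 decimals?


effective% = rating / (rating + k) * 100
= 1000 / (1000 + 500) * 100
= 1000 / 1500 * 100
= 0.666667 * 100
= 66.67%

66.67%


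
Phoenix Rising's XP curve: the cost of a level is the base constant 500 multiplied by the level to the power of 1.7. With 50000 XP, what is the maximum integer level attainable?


XP = 500 * level^1.7, so level = (XP / 500)^(1/1.7)
= (50000 / 500)^(1/1.7)
= 100.0^0.5882
= 15.0131
Floor: level = 15

level 15


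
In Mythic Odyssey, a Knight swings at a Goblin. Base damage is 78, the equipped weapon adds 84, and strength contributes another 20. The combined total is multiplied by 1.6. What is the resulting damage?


Sum base + weapon + str = 78 + 84 + 20 = 182
Multiply by 1.6:
182 * 1.6 = 291.2

291.2 damage


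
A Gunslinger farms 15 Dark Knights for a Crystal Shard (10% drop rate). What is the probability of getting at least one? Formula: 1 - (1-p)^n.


P(at least one) = 1 - P(none) = 1 - (1-p)^n
p = 10/100 = 0.1
1 - p = 0.9
(1 - p)^15 = 0.9^15 = 0.205891
P(at least one) = 1 - 0.205891 = 0.7941

0.7941


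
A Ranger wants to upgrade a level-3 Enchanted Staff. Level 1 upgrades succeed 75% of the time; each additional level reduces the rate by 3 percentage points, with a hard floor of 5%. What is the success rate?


raw_rate = 75 - 3 * (3 - 1)
= 75 - 3 * 2
= 75 - 6
= 69
Apply floor: max(69, 5) = 69%

69%


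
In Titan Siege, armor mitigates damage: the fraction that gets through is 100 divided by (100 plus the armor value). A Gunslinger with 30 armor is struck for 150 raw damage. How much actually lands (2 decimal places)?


actual = 150 * 100 / (100 + 30)
= 150 * 100 / 130
= 15000 / 130
= 115.38

115.38 damage


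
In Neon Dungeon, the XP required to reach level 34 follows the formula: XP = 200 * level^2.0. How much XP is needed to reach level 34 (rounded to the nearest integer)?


XP = 200 * level^2.0
Substitute level = 34:
XP = 200 * 34^2.0
= 200 * 1156.0
= 231200

231200 XP


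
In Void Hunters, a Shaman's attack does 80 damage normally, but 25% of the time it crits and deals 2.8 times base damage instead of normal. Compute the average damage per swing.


E[dmg] = base * (1 + crit_chance * (crit_mult - 1))
cc as decimal = 25/100 = 0.25
cm - 1 = 2.8 - 1 = 1.8
Bonus factor = 0.25 * 1.8 = 0.45
Total multiplier = 1 + 0.45 = 1.45
Expected damage = 80 * 1.45 = 116.00

116.00 damage


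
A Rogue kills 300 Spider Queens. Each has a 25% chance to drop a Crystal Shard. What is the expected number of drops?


Expected drops = kills * (drop_rate / 100)
= 300 * (25 / 100)
= 300 * 0.25
= 75.0

75.0 drops


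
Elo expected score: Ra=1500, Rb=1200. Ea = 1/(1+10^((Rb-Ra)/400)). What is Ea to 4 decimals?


Elo expected score: Ea = 1/(1 + 10^((Rb-Ra)/400))
Rb - Ra = 1200 - 1500 = -300
(Rb-Ra)/400 = -300/400 = -0.75
10^-0.75 = 0.177828
Ea = 1/(1 + 0.177828) = 1/1.177828 = 0.8490

0.8490


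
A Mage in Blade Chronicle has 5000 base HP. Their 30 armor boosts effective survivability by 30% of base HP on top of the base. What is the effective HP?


EHP = 5000 * (1 + 30/100)
= 5000 * (1 + 0.3)
= 5000 * 1.3
= 6500.0

6500.0 EHP


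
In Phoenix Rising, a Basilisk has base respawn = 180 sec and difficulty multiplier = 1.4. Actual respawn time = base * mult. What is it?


Respawn time = base * multiplier
= 180 * 1.4
= 252.0 seconds

252.0 seconds


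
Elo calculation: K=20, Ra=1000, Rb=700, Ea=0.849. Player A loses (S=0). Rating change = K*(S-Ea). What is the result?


Elo update: delta = K * (S - Ea), where S = 0 (loses)
S - Ea = 0 - 0.849 = -0.849
Rating change = 20 * -0.849
= -16.98

-16.98 rating points


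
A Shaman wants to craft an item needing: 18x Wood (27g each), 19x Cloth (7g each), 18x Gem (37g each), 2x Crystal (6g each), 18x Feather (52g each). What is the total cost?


Cost breakdown:
  Wood: 18 * 27 = 486
  Cloth: 19 * 7 = 133
  Gem: 18 * 37 = 666
  Crystal: 2 * 6 = 12
  Feather: 18 * 52 = 936
Total = 486 + 133 + 666 + 12 + 936 = 2233

2233 gold


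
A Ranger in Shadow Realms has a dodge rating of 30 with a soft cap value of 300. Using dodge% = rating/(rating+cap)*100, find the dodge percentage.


dodge% = 30 / (30 + 300) * 100
= 30 / 330 * 100
= 0.090909 * 100
= 9.09%

9.09%


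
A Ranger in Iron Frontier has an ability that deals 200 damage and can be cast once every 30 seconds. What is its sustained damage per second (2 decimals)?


DPS = damage / cooldown
= 200 / 30
= 6.67

6.67 DPS


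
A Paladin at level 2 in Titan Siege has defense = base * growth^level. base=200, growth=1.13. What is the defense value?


value = base * growth^level
= 200 * 1.13^2
= 200 * 1.2769
= 255.38

255.38 defense


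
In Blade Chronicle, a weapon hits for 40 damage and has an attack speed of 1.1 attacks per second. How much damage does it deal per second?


DPS = damage * attack_speed
= 40 * 1.1
= 44.0

44.0 DPS


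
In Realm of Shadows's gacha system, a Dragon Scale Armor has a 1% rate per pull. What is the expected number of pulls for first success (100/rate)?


Expected pulls for a geometric distribution = 1/p = 100 / rate%
= 100 / 1
= 100.0

100.0 pulls


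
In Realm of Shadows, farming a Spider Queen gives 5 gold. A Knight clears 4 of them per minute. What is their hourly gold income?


Gold per minute = 5 * 4 = 20
Gold per hour = 20 * 60 = 1200

1200 gold/hour


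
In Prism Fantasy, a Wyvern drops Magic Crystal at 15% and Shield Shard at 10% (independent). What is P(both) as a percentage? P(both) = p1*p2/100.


For independent events, P(both) = P(A) * P(B)
= 15% * 10%
= 150 / 100 %
= 1.5%

1.5%


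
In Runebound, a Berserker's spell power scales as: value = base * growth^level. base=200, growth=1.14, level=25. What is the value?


value = base * growth^level
= 200 * 1.14^25
= 200 * 26.461916
= 5292.38

5292.38 spell power


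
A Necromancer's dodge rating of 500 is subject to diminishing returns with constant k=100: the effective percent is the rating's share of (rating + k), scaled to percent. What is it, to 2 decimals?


effective% = rating / (rating + k) * 100
= 500 / (500 + 100) * 100
= 500 / 600 * 100
= 0.833333 * 100
= 83.33%

83.33%


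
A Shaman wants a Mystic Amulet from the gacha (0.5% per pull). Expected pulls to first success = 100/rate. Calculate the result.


Expected pulls for a geometric distribution = 1/p = 100 / rate%
= 100 / 0.5
= 200.0

200.0 pulls


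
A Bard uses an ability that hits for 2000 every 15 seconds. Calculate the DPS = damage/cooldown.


DPS = damage / cooldown
= 2000 / 15
= 133.33

133.33 DPS


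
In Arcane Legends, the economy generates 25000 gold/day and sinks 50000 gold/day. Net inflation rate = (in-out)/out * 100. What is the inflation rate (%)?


Net gold = 25000 - 50000 = -25000
Inflation rate = net / sunk * 100 = -25000 / 50000 * 100
= -0.5 * 100
= -50.00%

-50.00%


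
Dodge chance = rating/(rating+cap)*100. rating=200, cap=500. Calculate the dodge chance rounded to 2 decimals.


dodge% = 200 / (200 + 500) * 100
= 200 / 700 * 100
= 0.285714 * 100
= 28.57%

28.57%


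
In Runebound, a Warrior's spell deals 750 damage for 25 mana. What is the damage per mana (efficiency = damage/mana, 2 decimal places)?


Efficiency = damage / mana
= 750 / 25
= 30.00

30.00 dmg/mana


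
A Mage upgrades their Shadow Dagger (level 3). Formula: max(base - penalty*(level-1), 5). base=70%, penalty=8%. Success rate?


raw_rate = 70 - 8 * (3 - 1)
= 70 - 8 * 2
= 70 - 16
= 54
Apply floor: max(54, 5) = 54%

54%


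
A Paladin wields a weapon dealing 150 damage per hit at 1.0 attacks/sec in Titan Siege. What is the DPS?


DPS = damage * attack_speed
= 150 * 1.0
= 150.0

150.0 DPS


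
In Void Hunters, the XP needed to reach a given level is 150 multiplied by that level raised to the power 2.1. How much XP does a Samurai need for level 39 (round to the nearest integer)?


XP = 150 * level^2.1
Substitute level = 39:
XP = 150 * 39^2.1
= 150 * 2193.9952
= 329099

329099 XP


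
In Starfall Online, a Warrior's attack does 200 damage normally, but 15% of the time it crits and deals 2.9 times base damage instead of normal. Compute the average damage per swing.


E[dmg] = base * (1 + crit_chance * (crit_mult - 1))
cc as decimal = 15/100 = 0.15
cm - 1 = 2.9 - 1 = 1.9
Bonus factor = 0.15 * 1.9 = 0.285
Total multiplier = 1 + 0.285 = 1.285
Expected damage = 200 * 1.285 = 257.00

257.00 damage


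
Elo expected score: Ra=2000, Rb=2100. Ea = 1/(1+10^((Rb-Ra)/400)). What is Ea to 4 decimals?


Elo expected score: Ea = 1/(1 + 10^((Rb-Ra)/400))
Rb - Ra = 2100 - 2000 = 100
(Rb-Ra)/400 = 100/400 = 0.25
10^0.25 = 1.778279
Ea = 1/(1 + 1.778279) = 1/2.778279 = 0.3599

0.3599


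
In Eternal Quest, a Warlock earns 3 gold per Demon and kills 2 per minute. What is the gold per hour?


Gold per minute = 3 * 2 = 6
Gold per hour = 6 * 60 = 360

360 gold/hour


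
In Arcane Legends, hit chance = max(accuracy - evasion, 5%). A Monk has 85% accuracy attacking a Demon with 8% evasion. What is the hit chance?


accuracy - evasion = 85 - 8 = 77
Apply floor: max(77, 5) = 77
Hit chance = 77%

77%


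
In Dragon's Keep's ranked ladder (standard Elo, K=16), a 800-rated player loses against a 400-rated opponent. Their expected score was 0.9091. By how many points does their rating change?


Elo update: delta = K * (S - Ea), where S = 0 (loses)
S - Ea = 0 - 0.9091 = -0.9091
Rating change = 16 * -0.9091
= -14.55

-14.55 rating points


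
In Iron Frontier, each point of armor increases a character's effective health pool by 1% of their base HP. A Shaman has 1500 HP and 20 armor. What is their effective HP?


EHP = 1500 * (1 + 20/100)
= 1500 * (1 + 0.2)
= 1500 * 1.2
= 1800.0

1800.0 EHP


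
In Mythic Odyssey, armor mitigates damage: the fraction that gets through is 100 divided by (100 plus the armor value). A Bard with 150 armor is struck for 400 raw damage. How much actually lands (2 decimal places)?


actual = 400 * 100 / (100 + 150)
= 400 * 100 / 250
= 40000 / 250
= 160.00

160.00 damage


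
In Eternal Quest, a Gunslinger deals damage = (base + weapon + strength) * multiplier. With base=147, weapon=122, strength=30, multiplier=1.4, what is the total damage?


Sum base + weapon + str = 147 + 122 + 30 = 299
Multiply by 1.4:
299 * 1.4 = 418.6

418.6 damage


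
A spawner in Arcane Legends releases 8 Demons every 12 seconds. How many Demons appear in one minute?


Spawns per minute = count * (60 / interval)
= 8 * (60 / 12)
= 8 * 5.0
= 40.0

40.0 per minute


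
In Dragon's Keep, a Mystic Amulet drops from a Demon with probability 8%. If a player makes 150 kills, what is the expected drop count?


Expected drops = kills * (drop_rate / 100)
= 150 * (8 / 100)
= 150 * 0.08
= 12.0

12.0 drops


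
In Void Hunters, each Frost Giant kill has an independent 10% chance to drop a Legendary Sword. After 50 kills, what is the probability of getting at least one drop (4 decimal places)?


P(at least one) = 1 - P(none) = 1 - (1-p)^n
p = 10/100 = 0.1
1 - p = 0.9
(1 - p)^50 = 0.9^50 = 0.005154
P(at least one) = 1 - 0.005154 = 0.9948

0.9948


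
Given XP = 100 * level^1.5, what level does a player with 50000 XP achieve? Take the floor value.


XP = 100 * level^1.5, so level = (XP / 100)^(1/1.5)
= (50000 / 100)^(1/1.5)
= 500.0^0.6667
= 62.9961
Floor: level = 62

level 62


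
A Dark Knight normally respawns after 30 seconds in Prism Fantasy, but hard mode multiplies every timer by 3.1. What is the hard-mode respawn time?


Respawn time = base * multiplier
= 30 * 3.1
= 93.0 seconds

93.0 seconds


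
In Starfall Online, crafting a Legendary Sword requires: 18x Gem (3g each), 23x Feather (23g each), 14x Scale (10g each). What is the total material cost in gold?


Cost breakdown:
  Gem: 18 * 3 = 54
  Feather: 23 * 23 = 529
  Scale: 14 * 10 = 140
Total = 54 + 529 + 140 = 723

723 gold


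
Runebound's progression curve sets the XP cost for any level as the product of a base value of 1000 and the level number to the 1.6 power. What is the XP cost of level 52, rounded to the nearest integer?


XP = 1000 * level^1.6
Substitute level = 52:
XP = 1000 * 52^1.6
= 1000 * 556.6797
= 556680

556680 XP


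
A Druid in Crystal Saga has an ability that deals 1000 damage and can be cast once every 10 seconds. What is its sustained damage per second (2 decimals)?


DPS = damage / cooldown
= 1000 / 10
= 100.00

100.00 DPS


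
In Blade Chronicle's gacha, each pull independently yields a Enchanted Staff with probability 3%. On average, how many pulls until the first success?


Expected pulls for a geometric distribution = 1/p = 100 / rate%
= 100 / 3
= 33.33

33.33 pulls


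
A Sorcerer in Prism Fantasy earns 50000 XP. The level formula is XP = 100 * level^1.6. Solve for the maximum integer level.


XP = 100 * level^1.6, so level = (XP / 100)^(1/1.6)
= (50000 / 100)^(1/1.6)
= 500.0^0.625
= 48.6246
Floor: level = 48

level 48


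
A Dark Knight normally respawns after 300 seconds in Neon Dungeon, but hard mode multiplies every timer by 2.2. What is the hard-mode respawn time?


Respawn time = base * multiplier
= 300 * 2.2
= 660.0 seconds

660.0 seconds
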